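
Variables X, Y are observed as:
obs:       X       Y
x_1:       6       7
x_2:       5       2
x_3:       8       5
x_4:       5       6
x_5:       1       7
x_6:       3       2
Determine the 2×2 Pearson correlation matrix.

Step 1 — column means:
  mean(X) = (6 + 5 + 8 + 5 + 1 + 3) / 6 = 28/6 = 4.6667
  mean(Y) = (7 + 2 + 5 + 6 + 7 + 2) / 6 = 29/6 = 4.8333

Step 2 — sample variances and covariances s[i,j] = (1/(n-1)) · Σ_k (x_{k,i} - mean_i) · (x_{k,j} - mean_j), with n-1 = 5:
  s[X,X] = ((1.3333)·(1.3333) + (0.3333)·(0.3333) + (3.3333)·(3.3333) + (0.3333)·(0.3333) + (-3.6667)·(-3.6667) + (-1.6667)·(-1.6667)) / 5 = 29.3333/5 = 5.8667
  s[X,Y] = ((1.3333)·(2.1667) + (0.3333)·(-2.8333) + (3.3333)·(0.1667) + (0.3333)·(1.1667) + (-3.6667)·(2.1667) + (-1.6667)·(-2.8333)) / 5 = -0.3333/5 = -0.0667
  s[Y,Y] = ((2.1667)·(2.1667) + (-2.8333)·(-2.8333) + (0.1667)·(0.1667) + (1.1667)·(1.1667) + (2.1667)·(2.1667) + (-2.8333)·(-2.8333)) / 5 = 26.8333/5 = 5.3667
  Sample standard deviations s_i = √(s[i,i]):
  s(X) = √(5.8667) = 2.4221
  s(Y) = √(5.3667) = 2.3166

Step 3 — r_{ij} = s_{ij} / (s_i · s_j):
  r[X,X] = 1 (diagonal).
  r[X,Y] = -0.0667 / (2.4221 · 2.3166) = -0.0667 / 5.6111 = -0.0119
  r[Y,Y] = 1 (diagonal).

R is symmetric with unit diagonal. Assembling:

R = [[1, -0.0119],
 [-0.0119, 1]]


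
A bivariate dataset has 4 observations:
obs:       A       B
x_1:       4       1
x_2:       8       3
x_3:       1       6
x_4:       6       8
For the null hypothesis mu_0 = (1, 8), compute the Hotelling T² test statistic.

Step 1 — sample mean vector:
  mean(A) = (4 + 8 + 1 + 6) / 4 = 19/4 = 4.75
  mean(B) = (1 + 3 + 6 + 8) / 4 = 18/4 = 4.5
  x̄ = (4.75, 4.5),  deviation x̄ - mu_0 = (4.75, 4.5) - (1, 8) = (3.75, -3.5).

Step 2 — sample covariance matrix, S[i,j] = (1/(n-1)) · Σ_k (x_{k,i} - mean_i) · (x_{k,j} - mean_j), divisor n-1 = 3:
  S[A,A] = ((-0.75)·(-0.75) + (3.25)·(3.25) + (-3.75)·(-3.75) + (1.25)·(1.25)) / 3 = 26.75/3 = 8.9167
  S[A,B] = ((-0.75)·(-3.5) + (3.25)·(-1.5) + (-3.75)·(1.5) + (1.25)·(3.5)) / 3 = -3.5/3 = -1.1667
  S[B,B] = ((-3.5)·(-3.5) + (-1.5)·(-1.5) + (1.5)·(1.5) + (3.5)·(3.5)) / 3 = 29/3 = 9.6667
  S = [[8.9167, -1.1667],
 [-1.1667, 9.6667]].

Step 3 — invert S. det(S) = 8.9167·9.6667 - (-1.1667)² = 84.8333.
  S^{-1} = (1/det) · [[d, -b], [-b, a]] = [[0.1139, 0.0138],
 [0.0138, 0.1051]].

Step 4 — quadratic form (x̄ - mu_0)^T · S^{-1} · (x̄ - mu_0):
  S^{-1} · (x̄ - mu_0) = (0.3792, -0.3163),
  (x̄ - mu_0)^T · [...] = (3.75)·(0.3792) + (-3.5)·(-0.3163) = 2.529.

Step 5 — scale by n: T² = 4 · 2.529 = 10.1159.

T² ≈ 10.1159


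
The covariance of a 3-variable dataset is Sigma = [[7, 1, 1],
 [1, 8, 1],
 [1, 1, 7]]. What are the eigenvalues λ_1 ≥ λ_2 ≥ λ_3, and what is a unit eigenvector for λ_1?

Step 1 — characteristic polynomial p(λ) = det(λI - Sigma) = λ³ - tr·λ² + c_1·λ - det, where tr = trace, c_1 = sum of the principal 2×2 minors, det = det(Sigma):
  tr = 7 + 8 + 7 = 22,
  c_1 = (7·8 - (1)²) + (7·7 - (1)²) + (8·7 - (1)²) = 55 + 48 + 55 = 158,
  det = 7·(8·7 - (1)²) - (1)·((1)·7 - (1)·(1)) + (1)·((1)·(1) - 8·(1)) = 7·(55) - (1)·(6) + (1)·(-7) = 372.
  So p(λ) = λ³ - 22λ² + 158λ - 372.
Step 2 — look for an integer root (rational root theorem: any rational root is an integer divisor of 372). Testing λ = 6:
  p(6) = 216 - 792 + 948 - 372 = 0  ✓
  Dividing out (λ - 6): p(λ) = (λ - 6)(λ² - 16λ + 62).
Step 3 — remaining eigenvalues from the quadratic λ² - 16λ + 62 = 0:
  Δ = 16² - 4·62 = 256 - 248 = 8,  λ = (16 ± √8)/2 = (16 ± 2.8284)/2 ≈ 9.4142 or 6.5858.
  Sorted: λ_1 = 9.4142,  λ_2 = 6.5858,  λ_3 = 6  (check: sum = 22 = tr ✓).

Step 4 — unit eigenvector for λ_1 ≈ 9.4142: v spans the null space of (Sigma - λ_1 I), whose rows are
  r_1 = (-2.4142, 1, 1),  r_2 = (1, -1.4142, 1),  r_3 = (1, 1, -2.4142).
  v is orthogonal to every row, so take v ∝ r_1 × r_2 = ((1)·(1) - (1)·(-1.4142), (1)·(1) - (-2.4142)·(1), (-2.4142)·(-1.4142) - (1)·(1)) ≈ (2.4142, 3.4142, 2.4142).
  Let u = (2.4142, 3.4142, 2.4142).
  ||u|| = √((2.4142)² + (3.4142)² + (2.4142)²) = √(23.3137) ≈ 4.8284,  v_1 = u/||u|| ≈ (0.5, 0.7071, 0.5) (||v_1|| = 1).

λ_1 = 9.4142,  λ_2 = 6.5858,  λ_3 = 6;  v_1 ≈ (0.5, 0.7071, 0.5)


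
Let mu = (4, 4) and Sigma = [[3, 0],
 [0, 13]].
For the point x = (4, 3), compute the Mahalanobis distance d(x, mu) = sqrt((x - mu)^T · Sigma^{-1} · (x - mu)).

Step 1 — centre the observation: (x - mu) = (0, -1).

Step 2 — invert Sigma. det(Sigma) = 3·13 - (0)² = 39.
  Sigma^{-1} = (1/det) · [[d, -b], [-b, a]] = [[0.3333, 0],
 [0, 0.0769]].

Step 3 — form the quadratic (x - mu)^T · Sigma^{-1} · (x - mu):
  Sigma^{-1} · (x - mu) = (0, -0.0769).
  (x - mu)^T · [Sigma^{-1} · (x - mu)] = (0)·(0) + (-1)·(-0.0769) = 0.0769.

Step 4 — take square root: d = √(0.0769) ≈ 0.2774.

d(x, mu) = √(0.0769) ≈ 0.2774


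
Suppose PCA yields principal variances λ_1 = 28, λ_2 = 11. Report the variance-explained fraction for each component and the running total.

Step 1 — total variance = trace(Sigma) = Σ λ_i = 28 + 11 = 39.

Step 2 — fraction explained by component i = λ_i / Σ λ:
  PC1: 28/39 = 0.7179
  PC2: 11/39 = 0.2821

Step 3 — cumulative fraction after k components = (λ_1 + ... + λ_k) / Σ λ:
  k = 1: 28/39 = 0.7179
  k = 2: (28 + 11)/39 = 39/39 = 1

Summary (fraction, with percent):

explained: PC1 0.7179 (71.79%), PC2 0.2821 (28.21%);  cumulative: 0.7179, 1


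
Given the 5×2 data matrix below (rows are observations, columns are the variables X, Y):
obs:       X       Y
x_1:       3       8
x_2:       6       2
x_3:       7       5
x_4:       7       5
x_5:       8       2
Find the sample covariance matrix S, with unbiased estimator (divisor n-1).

Step 1 — column means:
  mean(X) = (3 + 6 + 7 + 7 + 8) / 5 = 31/5 = 6.2
  mean(Y) = (8 + 2 + 5 + 5 + 2) / 5 = 22/5 = 4.4

Step 2 — sample covariance S[i,j] = (1/(n-1)) · Σ_k (x_{k,i} - mean_i) · (x_{k,j} - mean_j), with n-1 = 4.
  S[X,X] = ((-3.2)·(-3.2) + (-0.2)·(-0.2) + (0.8)·(0.8) + (0.8)·(0.8) + (1.8)·(1.8)) / 4 = 14.8/4 = 3.7
  S[X,Y] = ((-3.2)·(3.6) + (-0.2)·(-2.4) + (0.8)·(0.6) + (0.8)·(0.6) + (1.8)·(-2.4)) / 4 = -14.4/4 = -3.6
  S[Y,Y] = ((3.6)·(3.6) + (-2.4)·(-2.4) + (0.6)·(0.6) + (0.6)·(0.6) + (-2.4)·(-2.4)) / 4 = 25.2/4 = 6.3

S is symmetric (S[j,i] = S[i,j]). Assembling:

S = [[3.7, -3.6],
 [-3.6, 6.3]]


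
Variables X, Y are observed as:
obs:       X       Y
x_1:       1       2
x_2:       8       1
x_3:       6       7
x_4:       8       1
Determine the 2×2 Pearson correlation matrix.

Step 1 — column means:
  mean(X) = (1 + 8 + 6 + 8) / 4 = 23/4 = 5.75
  mean(Y) = (2 + 1 + 7 + 1) / 4 = 11/4 = 2.75

Step 2 — sample variances and covariances s[i,j] = (1/(n-1)) · Σ_k (x_{k,i} - mean_i) · (x_{k,j} - mean_j), with n-1 = 3:
  s[X,X] = ((-4.75)·(-4.75) + (2.25)·(2.25) + (0.25)·(0.25) + (2.25)·(2.25)) / 3 = 32.75/3 = 10.9167
  s[X,Y] = ((-4.75)·(-0.75) + (2.25)·(-1.75) + (0.25)·(4.25) + (2.25)·(-1.75)) / 3 = -3.25/3 = -1.0833
  s[Y,Y] = ((-0.75)·(-0.75) + (-1.75)·(-1.75) + (4.25)·(4.25) + (-1.75)·(-1.75)) / 3 = 24.75/3 = 8.25
  Sample standard deviations s_i = √(s[i,i]):
  s(X) = √(10.9167) = 3.304
  s(Y) = √(8.25) = 2.8723

Step 3 — r_{ij} = s_{ij} / (s_i · s_j):
  r[X,X] = 1 (diagonal).
  r[X,Y] = -1.0833 / (3.304 · 2.8723) = -1.0833 / 9.4901 = -0.1142
  r[Y,Y] = 1 (diagonal).

R is symmetric with unit diagonal. Assembling:

R = [[1, -0.1142],
 [-0.1142, 1]]


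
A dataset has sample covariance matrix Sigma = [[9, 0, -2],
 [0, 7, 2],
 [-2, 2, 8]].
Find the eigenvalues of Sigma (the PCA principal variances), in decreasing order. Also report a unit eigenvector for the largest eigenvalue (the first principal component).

Step 1 — characteristic polynomial p(λ) = det(λI - Sigma) = λ³ - tr·λ² + c_1·λ - det, where tr = trace, c_1 = sum of the principal 2×2 minors, det = det(Sigma):
  tr = 9 + 7 + 8 = 24,
  c_1 = (9·7 - (0)²) + (9·8 - (-2)²) + (7·8 - (2)²) = 63 + 68 + 52 = 183,
  det = 9·(7·8 - (2)²) - (0)·((0)·8 - (2)·(-2)) + (-2)·((0)·(2) - 7·(-2)) = 9·(52) - (0)·(4) + (-2)·(14) = 440.
  So p(λ) = λ³ - 24λ² + 183λ - 440.
Step 2 — look for an integer root (rational root theorem: any rational root is an integer divisor of 440). Testing λ = 5:
  p(5) = 125 - 600 + 915 - 440 = 0  ✓
  Dividing out (λ - 5): p(λ) = (λ - 5)(λ² - 19λ + 88).
Step 3 — remaining eigenvalues from the quadratic λ² - 19λ + 88 = 0:
  Δ = 19² - 4·88 = 361 - 352 = 9,  λ = (19 ± √9)/2 = (19 ± 3)/2 = 11 or 8.
  Sorted: λ_1 = 11,  λ_2 = 8,  λ_3 = 5  (check: sum = 24 = tr ✓).

Step 4 — unit eigenvector for λ_1 = 11: v spans the null space of (Sigma - λ_1 I), whose rows are
  r_1 = (-2, 0, -2),  r_2 = (0, -4, 2),  r_3 = (-2, 2, -3).
  v is orthogonal to every row, so take v ∝ r_1 × r_2 = ((0)·(2) - (-2)·(-4), (-2)·(0) - (-2)·(2), (-2)·(-4) - (0)·(0)) = (-8, 4, 8).
  Rescale (divide by 4; multiply by -1 so the first nonzero entry is positive): u = (2, -1, -2).
  ||u|| = √((2)² + (-1)² + (-2)²) = √(9) = 3,  v_1 = u/||u|| ≈ (0.6667, -0.3333, -0.6667) (||v_1|| = 1).

λ_1 = 11,  λ_2 = 8,  λ_3 = 5;  v_1 ≈ (0.6667, -0.3333, -0.6667)


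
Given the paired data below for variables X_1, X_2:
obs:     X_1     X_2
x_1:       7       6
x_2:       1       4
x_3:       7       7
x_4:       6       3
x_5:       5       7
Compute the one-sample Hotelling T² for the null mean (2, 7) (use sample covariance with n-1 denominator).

Step 1 — sample mean vector:
  mean(X_1) = (7 + 1 + 7 + 6 + 5) / 5 = 26/5 = 5.2
  mean(X_2) = (6 + 4 + 7 + 3 + 7) / 5 = 27/5 = 5.4
  x̄ = (5.2, 5.4),  deviation x̄ - mu_0 = (5.2, 5.4) - (2, 7) = (3.2, -1.6).

Step 2 — sample covariance matrix, S[i,j] = (1/(n-1)) · Σ_k (x_{k,i} - mean_i) · (x_{k,j} - mean_j), divisor n-1 = 4:
  S[X_1,X_1] = ((1.8)·(1.8) + (-4.2)·(-4.2) + (1.8)·(1.8) + (0.8)·(0.8) + (-0.2)·(-0.2)) / 4 = 24.8/4 = 6.2
  S[X_1,X_2] = ((1.8)·(0.6) + (-4.2)·(-1.4) + (1.8)·(1.6) + (0.8)·(-2.4) + (-0.2)·(1.6)) / 4 = 7.6/4 = 1.9
  S[X_2,X_2] = ((0.6)·(0.6) + (-1.4)·(-1.4) + (1.6)·(1.6) + (-2.4)·(-2.4) + (1.6)·(1.6)) / 4 = 13.2/4 = 3.3
  S = [[6.2, 1.9],
 [1.9, 3.3]].

Step 3 — invert S. det(S) = 6.2·3.3 - (1.9)² = 16.85.
  S^{-1} = (1/det) · [[d, -b], [-b, a]] = [[0.1958, -0.1128],
 [-0.1128, 0.368]].

Step 4 — quadratic form (x̄ - mu_0)^T · S^{-1} · (x̄ - mu_0):
  S^{-1} · (x̄ - mu_0) = (0.8071, -0.9496),
  (x̄ - mu_0)^T · [...] = (3.2)·(0.8071) + (-1.6)·(-0.9496) = 4.1021.

Step 5 — scale by n: T² = 5 · 4.1021 = 20.5104.

T² ≈ 20.5104


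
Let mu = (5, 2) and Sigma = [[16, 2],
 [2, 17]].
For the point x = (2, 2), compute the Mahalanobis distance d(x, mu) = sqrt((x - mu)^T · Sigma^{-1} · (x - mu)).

Step 1 — centre the observation: (x - mu) = (-3, 0).

Step 2 — invert Sigma. det(Sigma) = 16·17 - (2)² = 268.
  Sigma^{-1} = (1/det) · [[d, -b], [-b, a]] = [[0.0634, -0.0075],
 [-0.0075, 0.0597]].

Step 3 — form the quadratic (x - mu)^T · Sigma^{-1} · (x - mu):
  Sigma^{-1} · (x - mu) = (-0.1903, 0.0224).
  (x - mu)^T · [Sigma^{-1} · (x - mu)] = (-3)·(-0.1903) + (0)·(0.0224) = 0.5709.

Step 4 — take square root: d = √(0.5709) ≈ 0.7556.

d(x, mu) = √(0.5709) ≈ 0.7556


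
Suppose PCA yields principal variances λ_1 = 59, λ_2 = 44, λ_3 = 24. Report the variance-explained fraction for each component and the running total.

Step 1 — total variance = trace(Sigma) = Σ λ_i = 59 + 44 + 24 = 127.

Step 2 — fraction explained by component i = λ_i / Σ λ:
  PC1: 59/127 = 0.4646
  PC2: 44/127 = 0.3465
  PC3: 24/127 = 0.189

Step 3 — cumulative fraction after k components = (λ_1 + ... + λ_k) / Σ λ:
  k = 1: 59/127 = 0.4646
  k = 2: (59 + 44)/127 = 103/127 = 0.811
  k = 3: (59 + 44 + 24)/127 = 127/127 = 1

Summary (fraction, with percent):

explained: PC1 0.4646 (46.46%), PC2 0.3465 (34.65%), PC3 0.189 (18.9%);  cumulative: 0.4646, 0.811, 1


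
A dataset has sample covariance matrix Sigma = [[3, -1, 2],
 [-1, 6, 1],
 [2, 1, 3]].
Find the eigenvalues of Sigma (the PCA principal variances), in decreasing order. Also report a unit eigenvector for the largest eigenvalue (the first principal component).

Step 1 — characteristic polynomial p(λ) = det(λI - Sigma) = λ³ - tr·λ² + c_1·λ - det, where tr = trace, c_1 = sum of the principal 2×2 minors, det = det(Sigma):
  tr = 3 + 6 + 3 = 12,
  c_1 = (3·6 - (-1)²) + (3·3 - (2)²) + (6·3 - (1)²) = 17 + 5 + 17 = 39,
  det = 3·(6·3 - (1)²) - (-1)·((-1)·3 - (1)·(2)) + (2)·((-1)·(1) - 6·(2)) = 3·(17) - (-1)·(-5) + (2)·(-13) = 20.
  So p(λ) = λ³ - 12λ² + 39λ - 20.
Step 2 — look for an integer root (rational root theorem: any rational root is an integer divisor of 20). Testing λ = 5:
  p(5) = 125 - 300 + 195 - 20 = 0  ✓
  Dividing out (λ - 5): p(λ) = (λ - 5)(λ² - 7λ + 4).
Step 3 — remaining eigenvalues from the quadratic λ² - 7λ + 4 = 0:
  Δ = 7² - 4·4 = 49 - 16 = 33,  λ = (7 ± √33)/2 = (7 ± 5.7446)/2 ≈ 6.3723 or 0.6277.
  Sorted: λ_1 = 6.3723,  λ_2 = 5,  λ_3 = 0.6277  (check: sum = 12 = tr ✓).

Step 4 — unit eigenvector for λ_1 ≈ 6.3723: v spans the null space of (Sigma - λ_1 I), whose rows are
  r_1 = (-3.3723, -1, 2),  r_2 = (-1, -0.3723, 1),  r_3 = (2, 1, -3.3723).
  v is orthogonal to every row, so take v ∝ r_1 × r_2 = ((-1)·(1) - (2)·(-0.3723), (2)·(-1) - (-3.3723)·(1), (-3.3723)·(-0.3723) - (-1)·(-1)) ≈ (-0.2554, 1.3723, 0.2554).
  Rescale (multiply by -1 so the first nonzero entry is positive): u = (0.2554, -1.3723, -0.2554).
  ||u|| = √((0.2554)² + (-1.3723)² + (-0.2554)²) = √(2.0137) ≈ 1.419,  v_1 = u/||u|| ≈ (0.18, -0.9671, -0.18) (||v_1|| = 1).

λ_1 = 6.3723,  λ_2 = 5,  λ_3 = 0.6277;  v_1 ≈ (0.18, -0.9671, -0.18)


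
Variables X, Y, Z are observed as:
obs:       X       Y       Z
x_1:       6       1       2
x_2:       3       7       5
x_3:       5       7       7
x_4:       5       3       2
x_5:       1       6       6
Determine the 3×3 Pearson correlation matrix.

Step 1 — column means:
  mean(X) = (6 + 3 + 5 + 5 + 1) / 5 = 20/5 = 4
  mean(Y) = (1 + 7 + 7 + 3 + 6) / 5 = 24/5 = 4.8
  mean(Z) = (2 + 5 + 7 + 2 + 6) / 5 = 22/5 = 4.4

Step 2 — sample variances and covariances s[i,j] = (1/(n-1)) · Σ_k (x_{k,i} - mean_i) · (x_{k,j} - mean_j), with n-1 = 4:
  s[X,X] = ((2)·(2) + (-1)·(-1) + (1)·(1) + (1)·(1) + (-3)·(-3)) / 4 = 16/4 = 4
  s[X,Y] = ((2)·(-3.8) + (-1)·(2.2) + (1)·(2.2) + (1)·(-1.8) + (-3)·(1.2)) / 4 = -13/4 = -3.25
  s[X,Z] = ((2)·(-2.4) + (-1)·(0.6) + (1)·(2.6) + (1)·(-2.4) + (-3)·(1.6)) / 4 = -10/4 = -2.5
  s[Y,Y] = ((-3.8)·(-3.8) + (2.2)·(2.2) + (2.2)·(2.2) + (-1.8)·(-1.8) + (1.2)·(1.2)) / 4 = 28.8/4 = 7.2
  s[Y,Z] = ((-3.8)·(-2.4) + (2.2)·(0.6) + (2.2)·(2.6) + (-1.8)·(-2.4) + (1.2)·(1.6)) / 4 = 22.4/4 = 5.6
  s[Z,Z] = ((-2.4)·(-2.4) + (0.6)·(0.6) + (2.6)·(2.6) + (-2.4)·(-2.4) + (1.6)·(1.6)) / 4 = 21.2/4 = 5.3
  Sample standard deviations s_i = √(s[i,i]):
  s(X) = √(4) = 2
  s(Y) = √(7.2) = 2.6833
  s(Z) = √(5.3) = 2.3022

Step 3 — r_{ij} = s_{ij} / (s_i · s_j):
  r[X,X] = 1 (diagonal).
  r[X,Y] = -3.25 / (2 · 2.6833) = -3.25 / 5.3666 = -0.6056
  r[X,Z] = -2.5 / (2 · 2.3022) = -2.5 / 4.6043 = -0.543
  r[Y,Y] = 1 (diagonal).
  r[Y,Z] = 5.6 / (2.6833 · 2.3022) = 5.6 / 6.1774 = 0.9065
  r[Z,Z] = 1 (diagonal).

R is symmetric with unit diagonal. Assembling:

R = [[1, -0.6056, -0.543],
 [-0.6056, 1, 0.9065],
 [-0.543, 0.9065, 1]]


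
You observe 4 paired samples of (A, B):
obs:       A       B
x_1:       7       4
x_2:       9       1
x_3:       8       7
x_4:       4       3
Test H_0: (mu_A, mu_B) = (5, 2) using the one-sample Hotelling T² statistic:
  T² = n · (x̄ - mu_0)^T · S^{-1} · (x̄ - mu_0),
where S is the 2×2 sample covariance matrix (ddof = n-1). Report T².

Step 1 — sample mean vector:
  mean(A) = (7 + 9 + 8 + 4) / 4 = 28/4 = 7
  mean(B) = (4 + 1 + 7 + 3) / 4 = 15/4 = 3.75
  x̄ = (7, 3.75),  deviation x̄ - mu_0 = (7, 3.75) - (5, 2) = (2, 1.75).

Step 2 — sample covariance matrix, S[i,j] = (1/(n-1)) · Σ_k (x_{k,i} - mean_i) · (x_{k,j} - mean_j), divisor n-1 = 3:
  S[A,A] = ((0)·(0) + (2)·(2) + (1)·(1) + (-3)·(-3)) / 3 = 14/3 = 4.6667
  S[A,B] = ((0)·(0.25) + (2)·(-2.75) + (1)·(3.25) + (-3)·(-0.75)) / 3 = 0/3 = 0
  S[B,B] = ((0.25)·(0.25) + (-2.75)·(-2.75) + (3.25)·(3.25) + (-0.75)·(-0.75)) / 3 = 18.75/3 = 6.25
  S = [[4.6667, 0],
 [0, 6.25]].

Step 3 — invert S. det(S) = 4.6667·6.25 - (0)² = 29.1667.
  S^{-1} = (1/det) · [[d, -b], [-b, a]] = [[0.2143, 0],
 [0, 0.16]].

Step 4 — quadratic form (x̄ - mu_0)^T · S^{-1} · (x̄ - mu_0):
  S^{-1} · (x̄ - mu_0) = (0.4286, 0.28),
  (x̄ - mu_0)^T · [...] = (2)·(0.4286) + (1.75)·(0.28) = 1.3471.

Step 5 — scale by n: T² = 4 · 1.3471 = 5.3886.

T² ≈ 5.3886


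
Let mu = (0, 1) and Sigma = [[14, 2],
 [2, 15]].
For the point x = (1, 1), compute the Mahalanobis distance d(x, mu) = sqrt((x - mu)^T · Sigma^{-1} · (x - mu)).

Step 1 — centre the observation: (x - mu) = (1, 0).

Step 2 — invert Sigma. det(Sigma) = 14·15 - (2)² = 206.
  Sigma^{-1} = (1/det) · [[d, -b], [-b, a]] = [[0.0728, -0.0097],
 [-0.0097, 0.068]].

Step 3 — form the quadratic (x - mu)^T · Sigma^{-1} · (x - mu):
  Sigma^{-1} · (x - mu) = (0.0728, -0.0097).
  (x - mu)^T · [Sigma^{-1} · (x - mu)] = (1)·(0.0728) + (0)·(-0.0097) = 0.0728.

Step 4 — take square root: d = √(0.0728) ≈ 0.2698.

d(x, mu) = √(0.0728) ≈ 0.2698


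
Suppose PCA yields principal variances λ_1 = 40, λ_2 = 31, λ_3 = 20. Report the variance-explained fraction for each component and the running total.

Step 1 — total variance = trace(Sigma) = Σ λ_i = 40 + 31 + 20 = 91.

Step 2 — fraction explained by component i = λ_i / Σ λ:
  PC1: 40/91 = 0.4396
  PC2: 31/91 = 0.3407
  PC3: 20/91 = 0.2198

Step 3 — cumulative fraction after k components = (λ_1 + ... + λ_k) / Σ λ:
  k = 1: 40/91 = 0.4396
  k = 2: (40 + 31)/91 = 71/91 = 0.7802
  k = 3: (40 + 31 + 20)/91 = 91/91 = 1

Summary (fraction, with percent):

explained: PC1 0.4396 (43.96%), PC2 0.3407 (34.07%), PC3 0.2198 (21.98%);  cumulative: 0.4396, 0.7802, 1


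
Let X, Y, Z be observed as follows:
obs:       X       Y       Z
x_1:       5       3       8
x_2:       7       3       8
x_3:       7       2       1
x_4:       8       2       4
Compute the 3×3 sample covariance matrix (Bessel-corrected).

Step 1 — column means:
  mean(X) = (5 + 7 + 7 + 8) / 4 = 27/4 = 6.75
  mean(Y) = (3 + 3 + 2 + 2) / 4 = 10/4 = 2.5
  mean(Z) = (8 + 8 + 1 + 4) / 4 = 21/4 = 5.25

Step 2 — sample covariance S[i,j] = (1/(n-1)) · Σ_k (x_{k,i} - mean_i) · (x_{k,j} - mean_j), with n-1 = 3.
  S[X,X] = ((-1.75)·(-1.75) + (0.25)·(0.25) + (0.25)·(0.25) + (1.25)·(1.25)) / 3 = 4.75/3 = 1.5833
  S[X,Y] = ((-1.75)·(0.5) + (0.25)·(0.5) + (0.25)·(-0.5) + (1.25)·(-0.5)) / 3 = -1.5/3 = -0.5
  S[X,Z] = ((-1.75)·(2.75) + (0.25)·(2.75) + (0.25)·(-4.25) + (1.25)·(-1.25)) / 3 = -6.75/3 = -2.25
  S[Y,Y] = ((0.5)·(0.5) + (0.5)·(0.5) + (-0.5)·(-0.5) + (-0.5)·(-0.5)) / 3 = 1/3 = 0.3333
  S[Y,Z] = ((0.5)·(2.75) + (0.5)·(2.75) + (-0.5)·(-4.25) + (-0.5)·(-1.25)) / 3 = 5.5/3 = 1.8333
  S[Z,Z] = ((2.75)·(2.75) + (2.75)·(2.75) + (-4.25)·(-4.25) + (-1.25)·(-1.25)) / 3 = 34.75/3 = 11.5833

S is symmetric (S[j,i] = S[i,j]). Assembling:

S = [[1.5833, -0.5, -2.25],
 [-0.5, 0.3333, 1.8333],
 [-2.25, 1.8333, 11.5833]]


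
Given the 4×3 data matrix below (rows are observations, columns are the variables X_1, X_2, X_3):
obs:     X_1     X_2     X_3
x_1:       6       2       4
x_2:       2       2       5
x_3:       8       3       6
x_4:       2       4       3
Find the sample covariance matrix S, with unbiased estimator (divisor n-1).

Step 1 — column means:
  mean(X_1) = (6 + 2 + 8 + 2) / 4 = 18/4 = 4.5
  mean(X_2) = (2 + 2 + 3 + 4) / 4 = 11/4 = 2.75
  mean(X_3) = (4 + 5 + 6 + 3) / 4 = 18/4 = 4.5

Step 2 — sample covariance S[i,j] = (1/(n-1)) · Σ_k (x_{k,i} - mean_i) · (x_{k,j} - mean_j), with n-1 = 3.
  S[X_1,X_1] = ((1.5)·(1.5) + (-2.5)·(-2.5) + (3.5)·(3.5) + (-2.5)·(-2.5)) / 3 = 27/3 = 9
  S[X_1,X_2] = ((1.5)·(-0.75) + (-2.5)·(-0.75) + (3.5)·(0.25) + (-2.5)·(1.25)) / 3 = -1.5/3 = -0.5
  S[X_1,X_3] = ((1.5)·(-0.5) + (-2.5)·(0.5) + (3.5)·(1.5) + (-2.5)·(-1.5)) / 3 = 7/3 = 2.3333
  S[X_2,X_2] = ((-0.75)·(-0.75) + (-0.75)·(-0.75) + (0.25)·(0.25) + (1.25)·(1.25)) / 3 = 2.75/3 = 0.9167
  S[X_2,X_3] = ((-0.75)·(-0.5) + (-0.75)·(0.5) + (0.25)·(1.5) + (1.25)·(-1.5)) / 3 = -1.5/3 = -0.5
  S[X_3,X_3] = ((-0.5)·(-0.5) + (0.5)·(0.5) + (1.5)·(1.5) + (-1.5)·(-1.5)) / 3 = 5/3 = 1.6667

S is symmetric (S[j,i] = S[i,j]). Assembling:

S = [[9, -0.5, 2.3333],
 [-0.5, 0.9167, -0.5],
 [2.3333, -0.5, 1.6667]]


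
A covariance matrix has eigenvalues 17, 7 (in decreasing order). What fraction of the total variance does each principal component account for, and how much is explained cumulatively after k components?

Step 1 — total variance = trace(Sigma) = Σ λ_i = 17 + 7 = 24.

Step 2 — fraction explained by component i = λ_i / Σ λ:
  PC1: 17/24 = 0.7083
  PC2: 7/24 = 0.2917

Step 3 — cumulative fraction after k components = (λ_1 + ... + λ_k) / Σ λ:
  k = 1: 17/24 = 0.7083
  k = 2: (17 + 7)/24 = 24/24 = 1

Summary (fraction, with percent):

explained: PC1 0.7083 (70.83%), PC2 0.2917 (29.17%);  cumulative: 0.7083, 1


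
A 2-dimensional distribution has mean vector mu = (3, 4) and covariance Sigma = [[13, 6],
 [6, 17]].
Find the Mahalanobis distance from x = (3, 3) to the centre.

Step 1 — centre the observation: (x - mu) = (0, -1).

Step 2 — invert Sigma. det(Sigma) = 13·17 - (6)² = 185.
  Sigma^{-1} = (1/det) · [[d, -b], [-b, a]] = [[0.0919, -0.0324],
 [-0.0324, 0.0703]].

Step 3 — form the quadratic (x - mu)^T · Sigma^{-1} · (x - mu):
  Sigma^{-1} · (x - mu) = (0.0324, -0.0703).
  (x - mu)^T · [Sigma^{-1} · (x - mu)] = (0)·(0.0324) + (-1)·(-0.0703) = 0.0703.

Step 4 — take square root: d = √(0.0703) ≈ 0.2651.

d(x, mu) = √(0.0703) ≈ 0.2651


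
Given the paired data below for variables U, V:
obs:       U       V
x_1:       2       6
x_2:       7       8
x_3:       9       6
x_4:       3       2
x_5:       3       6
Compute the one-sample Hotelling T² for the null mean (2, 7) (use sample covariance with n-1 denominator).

Step 1 — sample mean vector:
  mean(U) = (2 + 7 + 9 + 3 + 3) / 5 = 24/5 = 4.8
  mean(V) = (6 + 8 + 6 + 2 + 6) / 5 = 28/5 = 5.6
  x̄ = (4.8, 5.6),  deviation x̄ - mu_0 = (4.8, 5.6) - (2, 7) = (2.8, -1.4).

Step 2 — sample covariance matrix, S[i,j] = (1/(n-1)) · Σ_k (x_{k,i} - mean_i) · (x_{k,j} - mean_j), divisor n-1 = 4:
  S[U,U] = ((-2.8)·(-2.8) + (2.2)·(2.2) + (4.2)·(4.2) + (-1.8)·(-1.8) + (-1.8)·(-1.8)) / 4 = 36.8/4 = 9.2
  S[U,V] = ((-2.8)·(0.4) + (2.2)·(2.4) + (4.2)·(0.4) + (-1.8)·(-3.6) + (-1.8)·(0.4)) / 4 = 11.6/4 = 2.9
  S[V,V] = ((0.4)·(0.4) + (2.4)·(2.4) + (0.4)·(0.4) + (-3.6)·(-3.6) + (0.4)·(0.4)) / 4 = 19.2/4 = 4.8
  S = [[9.2, 2.9],
 [2.9, 4.8]].

Step 3 — invert S. det(S) = 9.2·4.8 - (2.9)² = 35.75.
  S^{-1} = (1/det) · [[d, -b], [-b, a]] = [[0.1343, -0.0811],
 [-0.0811, 0.2573]].

Step 4 — quadratic form (x̄ - mu_0)^T · S^{-1} · (x̄ - mu_0):
  S^{-1} · (x̄ - mu_0) = (0.4895, -0.5874),
  (x̄ - mu_0)^T · [...] = (2.8)·(0.4895) + (-1.4)·(-0.5874) = 2.193.

Step 5 — scale by n: T² = 5 · 2.193 = 10.965.

T² ≈ 10.965


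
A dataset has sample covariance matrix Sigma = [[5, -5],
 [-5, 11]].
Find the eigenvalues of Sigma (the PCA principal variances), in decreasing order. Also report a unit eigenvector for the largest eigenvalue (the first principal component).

Step 1 — characteristic polynomial of 2×2 Sigma:
  det(Sigma - λI) = λ² - trace · λ + det = 0.
  trace = 5 + 11 = 16, det = 5·11 - (-5)² = 30.
Step 2 — discriminant:
  Δ = trace² - 4·det = 256 - 120 = 136.
Step 3 — eigenvalues:
  λ = (trace ± √Δ)/2 = (16 ± 11.6619)/2,
  λ_1 = 13.831,  λ_2 = 2.169.

Step 4 — unit eigenvector for λ_1: solve (Sigma - λ_1 I)v = 0. First row:
  (5 - 13.831)·v_x + (-5)·v_y = 0, i.e. (-8.831)·v_x + (-5)·v_y = 0,
  so v ∝ (b, λ_1 - a) = (-5, 8.831); multiply by -1 so the first entry is positive: u = (5, -8.831).
  ||u|| = √((5)² + (-8.831)²) = √(102.9857) ≈ 10.1482,
  v_1 = u/||u|| ≈ (0.4927, -0.8702) (||v_1|| = 1).

λ_1 = 13.831,  λ_2 = 2.169;  v_1 ≈ (0.4927, -0.8702)


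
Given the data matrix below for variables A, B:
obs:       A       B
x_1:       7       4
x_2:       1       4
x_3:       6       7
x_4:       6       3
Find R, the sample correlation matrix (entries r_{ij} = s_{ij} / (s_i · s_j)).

Step 1 — column means:
  mean(A) = (7 + 1 + 6 + 6) / 4 = 20/4 = 5
  mean(B) = (4 + 4 + 7 + 3) / 4 = 18/4 = 4.5

Step 2 — sample variances and covariances s[i,j] = (1/(n-1)) · Σ_k (x_{k,i} - mean_i) · (x_{k,j} - mean_j), with n-1 = 3:
  s[A,A] = ((2)·(2) + (-4)·(-4) + (1)·(1) + (1)·(1)) / 3 = 22/3 = 7.3333
  s[A,B] = ((2)·(-0.5) + (-4)·(-0.5) + (1)·(2.5) + (1)·(-1.5)) / 3 = 2/3 = 0.6667
  s[B,B] = ((-0.5)·(-0.5) + (-0.5)·(-0.5) + (2.5)·(2.5) + (-1.5)·(-1.5)) / 3 = 9/3 = 3
  Sample standard deviations s_i = √(s[i,i]):
  s(A) = √(7.3333) = 2.708
  s(B) = √(3) = 1.7321

Step 3 — r_{ij} = s_{ij} / (s_i · s_j):
  r[A,A] = 1 (diagonal).
  r[A,B] = 0.6667 / (2.708 · 1.7321) = 0.6667 / 4.6904 = 0.1421
  r[B,B] = 1 (diagonal).

R is symmetric with unit diagonal. Assembling:

R = [[1, 0.1421],
 [0.1421, 1]]


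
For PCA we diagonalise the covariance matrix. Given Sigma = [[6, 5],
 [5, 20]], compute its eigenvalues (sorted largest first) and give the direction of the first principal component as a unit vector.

Step 1 — characteristic polynomial of 2×2 Sigma:
  det(Sigma - λI) = λ² - trace · λ + det = 0.
  trace = 6 + 20 = 26, det = 6·20 - (5)² = 95.
Step 2 — discriminant:
  Δ = trace² - 4·det = 676 - 380 = 296.
Step 3 — eigenvalues:
  λ = (trace ± √Δ)/2 = (26 ± 17.2047)/2,
  λ_1 = 21.6023,  λ_2 = 4.3977.

Step 4 — unit eigenvector for λ_1: solve (Sigma - λ_1 I)v = 0. First row:
  (6 - 21.6023)·v_x + (5)·v_y = 0, i.e. (-15.6023)·v_x + (5)·v_y = 0,
  so v ∝ (b, λ_1 - a) = (5, 15.6023) = u.
  ||u|| = √((5)² + (15.6023)²) = √(268.4326) ≈ 16.3839,
  v_1 = u/||u|| ≈ (0.3052, 0.9523) (||v_1|| = 1).

λ_1 = 21.6023,  λ_2 = 4.3977;  v_1 ≈ (0.3052, 0.9523)


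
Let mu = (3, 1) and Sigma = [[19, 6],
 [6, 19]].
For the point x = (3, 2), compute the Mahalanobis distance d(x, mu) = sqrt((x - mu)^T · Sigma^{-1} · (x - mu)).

Step 1 — centre the observation: (x - mu) = (0, 1).

Step 2 — invert Sigma. det(Sigma) = 19·19 - (6)² = 325.
  Sigma^{-1} = (1/det) · [[d, -b], [-b, a]] = [[0.0585, -0.0185],
 [-0.0185, 0.0585]].

Step 3 — form the quadratic (x - mu)^T · Sigma^{-1} · (x - mu):
  Sigma^{-1} · (x - mu) = (-0.0185, 0.0585).
  (x - mu)^T · [Sigma^{-1} · (x - mu)] = (0)·(-0.0185) + (1)·(0.0585) = 0.0585.

Step 4 — take square root: d = √(0.0585) ≈ 0.2418.

d(x, mu) = √(0.0585) ≈ 0.2418


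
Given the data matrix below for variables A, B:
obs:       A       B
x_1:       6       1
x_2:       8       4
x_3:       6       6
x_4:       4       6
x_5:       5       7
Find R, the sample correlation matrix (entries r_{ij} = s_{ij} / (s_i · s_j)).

Step 1 — column means:
  mean(A) = (6 + 8 + 6 + 4 + 5) / 5 = 29/5 = 5.8
  mean(B) = (1 + 4 + 6 + 6 + 7) / 5 = 24/5 = 4.8

Step 2 — sample variances and covariances s[i,j] = (1/(n-1)) · Σ_k (x_{k,i} - mean_i) · (x_{k,j} - mean_j), with n-1 = 4:
  s[A,A] = ((0.2)·(0.2) + (2.2)·(2.2) + (0.2)·(0.2) + (-1.8)·(-1.8) + (-0.8)·(-0.8)) / 4 = 8.8/4 = 2.2
  s[A,B] = ((0.2)·(-3.8) + (2.2)·(-0.8) + (0.2)·(1.2) + (-1.8)·(1.2) + (-0.8)·(2.2)) / 4 = -6.2/4 = -1.55
  s[B,B] = ((-3.8)·(-3.8) + (-0.8)·(-0.8) + (1.2)·(1.2) + (1.2)·(1.2) + (2.2)·(2.2)) / 4 = 22.8/4 = 5.7
  Sample standard deviations s_i = √(s[i,i]):
  s(A) = √(2.2) = 1.4832
  s(B) = √(5.7) = 2.3875

Step 3 — r_{ij} = s_{ij} / (s_i · s_j):
  r[A,A] = 1 (diagonal).
  r[A,B] = -1.55 / (1.4832 · 2.3875) = -1.55 / 3.5412 = -0.4377
  r[B,B] = 1 (diagonal).

R is symmetric with unit diagonal. Assembling:

R = [[1, -0.4377],
 [-0.4377, 1]]


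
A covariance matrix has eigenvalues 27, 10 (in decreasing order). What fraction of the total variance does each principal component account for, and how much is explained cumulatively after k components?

Step 1 — total variance = trace(Sigma) = Σ λ_i = 27 + 10 = 37.

Step 2 — fraction explained by component i = λ_i / Σ λ:
  PC1: 27/37 = 0.7297
  PC2: 10/37 = 0.2703

Step 3 — cumulative fraction after k components = (λ_1 + ... + λ_k) / Σ λ:
  k = 1: 27/37 = 0.7297
  k = 2: (27 + 10)/37 = 37/37 = 1

Summary (fraction, with percent):

explained: PC1 0.7297 (72.97%), PC2 0.2703 (27.03%);  cumulative: 0.7297, 1


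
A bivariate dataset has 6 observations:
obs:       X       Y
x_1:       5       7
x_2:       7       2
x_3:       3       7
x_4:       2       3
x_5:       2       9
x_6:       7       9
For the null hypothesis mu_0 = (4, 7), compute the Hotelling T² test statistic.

Step 1 — sample mean vector:
  mean(X) = (5 + 7 + 3 + 2 + 2 + 7) / 6 = 26/6 = 4.3333
  mean(Y) = (7 + 2 + 7 + 3 + 9 + 9) / 6 = 37/6 = 6.1667
  x̄ = (4.3333, 6.1667),  deviation x̄ - mu_0 = (4.3333, 6.1667) - (4, 7) = (0.3333, -0.8333).

Step 2 — sample covariance matrix, S[i,j] = (1/(n-1)) · Σ_k (x_{k,i} - mean_i) · (x_{k,j} - mean_j), divisor n-1 = 5:
  S[X,X] = ((0.6667)·(0.6667) + (2.6667)·(2.6667) + (-1.3333)·(-1.3333) + (-2.3333)·(-2.3333) + (-2.3333)·(-2.3333) + (2.6667)·(2.6667)) / 5 = 27.3333/5 = 5.4667
  S[X,Y] = ((0.6667)·(0.8333) + (2.6667)·(-4.1667) + (-1.3333)·(0.8333) + (-2.3333)·(-3.1667) + (-2.3333)·(2.8333) + (2.6667)·(2.8333)) / 5 = -3.3333/5 = -0.6667
  S[Y,Y] = ((0.8333)·(0.8333) + (-4.1667)·(-4.1667) + (0.8333)·(0.8333) + (-3.1667)·(-3.1667) + (2.8333)·(2.8333) + (2.8333)·(2.8333)) / 5 = 44.8333/5 = 8.9667
  S = [[5.4667, -0.6667],
 [-0.6667, 8.9667]].

Step 3 — invert S. det(S) = 5.4667·8.9667 - (-0.6667)² = 48.5733.
  S^{-1} = (1/det) · [[d, -b], [-b, a]] = [[0.1846, 0.0137],
 [0.0137, 0.1125]].

Step 4 — quadratic form (x̄ - mu_0)^T · S^{-1} · (x̄ - mu_0):
  S^{-1} · (x̄ - mu_0) = (0.0501, -0.0892),
  (x̄ - mu_0)^T · [...] = (0.3333)·(0.0501) + (-0.8333)·(-0.0892) = 0.091.

Step 5 — scale by n: T² = 6 · 0.091 = 0.5463.

T² ≈ 0.5463


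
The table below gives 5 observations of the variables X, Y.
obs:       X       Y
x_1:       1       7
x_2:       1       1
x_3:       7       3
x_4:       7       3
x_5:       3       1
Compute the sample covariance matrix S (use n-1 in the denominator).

Step 1 — column means:
  mean(X) = (1 + 1 + 7 + 7 + 3) / 5 = 19/5 = 3.8
  mean(Y) = (7 + 1 + 3 + 3 + 1) / 5 = 15/5 = 3

Step 2 — sample covariance S[i,j] = (1/(n-1)) · Σ_k (x_{k,i} - mean_i) · (x_{k,j} - mean_j), with n-1 = 4.
  S[X,X] = ((-2.8)·(-2.8) + (-2.8)·(-2.8) + (3.2)·(3.2) + (3.2)·(3.2) + (-0.8)·(-0.8)) / 4 = 36.8/4 = 9.2
  S[X,Y] = ((-2.8)·(4) + (-2.8)·(-2) + (3.2)·(0) + (3.2)·(0) + (-0.8)·(-2)) / 4 = -4/4 = -1
  S[Y,Y] = ((4)·(4) + (-2)·(-2) + (0)·(0) + (0)·(0) + (-2)·(-2)) / 4 = 24/4 = 6

S is symmetric (S[j,i] = S[i,j]). Assembling:

S = [[9.2, -1],
 [-1, 6]]


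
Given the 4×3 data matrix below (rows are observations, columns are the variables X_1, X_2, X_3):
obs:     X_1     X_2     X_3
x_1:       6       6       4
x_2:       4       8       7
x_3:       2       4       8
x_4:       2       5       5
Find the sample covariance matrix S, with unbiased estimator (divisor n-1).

Step 1 — column means:
  mean(X_1) = (6 + 4 + 2 + 2) / 4 = 14/4 = 3.5
  mean(X_2) = (6 + 8 + 4 + 5) / 4 = 23/4 = 5.75
  mean(X_3) = (4 + 7 + 8 + 5) / 4 = 24/4 = 6

Step 2 — sample covariance S[i,j] = (1/(n-1)) · Σ_k (x_{k,i} - mean_i) · (x_{k,j} - mean_j), with n-1 = 3.
  S[X_1,X_1] = ((2.5)·(2.5) + (0.5)·(0.5) + (-1.5)·(-1.5) + (-1.5)·(-1.5)) / 3 = 11/3 = 3.6667
  S[X_1,X_2] = ((2.5)·(0.25) + (0.5)·(2.25) + (-1.5)·(-1.75) + (-1.5)·(-0.75)) / 3 = 5.5/3 = 1.8333
  S[X_1,X_3] = ((2.5)·(-2) + (0.5)·(1) + (-1.5)·(2) + (-1.5)·(-1)) / 3 = -6/3 = -2
  S[X_2,X_2] = ((0.25)·(0.25) + (2.25)·(2.25) + (-1.75)·(-1.75) + (-0.75)·(-0.75)) / 3 = 8.75/3 = 2.9167
  S[X_2,X_3] = ((0.25)·(-2) + (2.25)·(1) + (-1.75)·(2) + (-0.75)·(-1)) / 3 = -1/3 = -0.3333
  S[X_3,X_3] = ((-2)·(-2) + (1)·(1) + (2)·(2) + (-1)·(-1)) / 3 = 10/3 = 3.3333

S is symmetric (S[j,i] = S[i,j]). Assembling:

S = [[3.6667, 1.8333, -2],
 [1.8333, 2.9167, -0.3333],
 [-2, -0.3333, 3.3333]]


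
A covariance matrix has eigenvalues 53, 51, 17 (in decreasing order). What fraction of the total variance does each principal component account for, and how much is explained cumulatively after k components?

Step 1 — total variance = trace(Sigma) = Σ λ_i = 53 + 51 + 17 = 121.

Step 2 — fraction explained by component i = λ_i / Σ λ:
  PC1: 53/121 = 0.438
  PC2: 51/121 = 0.4215
  PC3: 17/121 = 0.1405

Step 3 — cumulative fraction after k components = (λ_1 + ... + λ_k) / Σ λ:
  k = 1: 53/121 = 0.438
  k = 2: (53 + 51)/121 = 104/121 = 0.8595
  k = 3: (53 + 51 + 17)/121 = 121/121 = 1

Summary (fraction, with percent):

explained: PC1 0.438 (43.8%), PC2 0.4215 (42.15%), PC3 0.1405 (14.05%);  cumulative: 0.438, 0.8595, 1


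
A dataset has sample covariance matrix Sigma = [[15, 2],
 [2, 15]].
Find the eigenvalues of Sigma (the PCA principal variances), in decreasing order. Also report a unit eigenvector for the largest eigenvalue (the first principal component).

Step 1 — characteristic polynomial of 2×2 Sigma:
  det(Sigma - λI) = λ² - trace · λ + det = 0.
  trace = 15 + 15 = 30, det = 15·15 - (2)² = 221.
Step 2 — discriminant:
  Δ = trace² - 4·det = 900 - 884 = 16.
Step 3 — eigenvalues:
  λ = (trace ± √Δ)/2 = (30 ± 4)/2,
  λ_1 = 17,  λ_2 = 13.

Step 4 — unit eigenvector for λ_1: solve (Sigma - λ_1 I)v = 0. First row:
  (15 - 17)·v_x + (2)·v_y = 0, i.e. (-2)·v_x + (2)·v_y = 0,
  so v ∝ (b, λ_1 - a) = (2, 2) = u.
  ||u|| = √((2)² + (2)²) = √(8) ≈ 2.8284,
  v_1 = u/||u|| ≈ (0.7071, 0.7071) (||v_1|| = 1).

λ_1 = 17,  λ_2 = 13;  v_1 ≈ (0.7071, 0.7071)


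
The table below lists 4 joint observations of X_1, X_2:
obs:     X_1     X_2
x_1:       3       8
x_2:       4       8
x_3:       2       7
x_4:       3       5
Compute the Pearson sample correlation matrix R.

Step 1 — column means:
  mean(X_1) = (3 + 4 + 2 + 3) / 4 = 12/4 = 3
  mean(X_2) = (8 + 8 + 7 + 5) / 4 = 28/4 = 7

Step 2 — sample variances and covariances s[i,j] = (1/(n-1)) · Σ_k (x_{k,i} - mean_i) · (x_{k,j} - mean_j), with n-1 = 3:
  s[X_1,X_1] = ((0)·(0) + (1)·(1) + (-1)·(-1) + (0)·(0)) / 3 = 2/3 = 0.6667
  s[X_1,X_2] = ((0)·(1) + (1)·(1) + (-1)·(0) + (0)·(-2)) / 3 = 1/3 = 0.3333
  s[X_2,X_2] = ((1)·(1) + (1)·(1) + (0)·(0) + (-2)·(-2)) / 3 = 6/3 = 2
  Sample standard deviations s_i = √(s[i,i]):
  s(X_1) = √(0.6667) = 0.8165
  s(X_2) = √(2) = 1.4142

Step 3 — r_{ij} = s_{ij} / (s_i · s_j):
  r[X_1,X_1] = 1 (diagonal).
  r[X_1,X_2] = 0.3333 / (0.8165 · 1.4142) = 0.3333 / 1.1547 = 0.2887
  r[X_2,X_2] = 1 (diagonal).

R is symmetric with unit diagonal. Assembling:

R = [[1, 0.2887],
 [0.2887, 1]]


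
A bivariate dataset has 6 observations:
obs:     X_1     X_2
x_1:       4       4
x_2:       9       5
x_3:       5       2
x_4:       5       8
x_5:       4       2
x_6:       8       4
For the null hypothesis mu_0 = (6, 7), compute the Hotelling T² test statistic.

Step 1 — sample mean vector:
  mean(X_1) = (4 + 9 + 5 + 5 + 4 + 8) / 6 = 35/6 = 5.8333
  mean(X_2) = (4 + 5 + 2 + 8 + 2 + 4) / 6 = 25/6 = 4.1667
  x̄ = (5.8333, 4.1667),  deviation x̄ - mu_0 = (5.8333, 4.1667) - (6, 7) = (-0.1667, -2.8333).

Step 2 — sample covariance matrix, S[i,j] = (1/(n-1)) · Σ_k (x_{k,i} - mean_i) · (x_{k,j} - mean_j), divisor n-1 = 5:
  S[X_1,X_1] = ((-1.8333)·(-1.8333) + (3.1667)·(3.1667) + (-0.8333)·(-0.8333) + (-0.8333)·(-0.8333) + (-1.8333)·(-1.8333) + (2.1667)·(2.1667)) / 5 = 22.8333/5 = 4.5667
  S[X_1,X_2] = ((-1.8333)·(-0.1667) + (3.1667)·(0.8333) + (-0.8333)·(-2.1667) + (-0.8333)·(3.8333) + (-1.8333)·(-2.1667) + (2.1667)·(-0.1667)) / 5 = 5.1667/5 = 1.0333
  S[X_2,X_2] = ((-0.1667)·(-0.1667) + (0.8333)·(0.8333) + (-2.1667)·(-2.1667) + (3.8333)·(3.8333) + (-2.1667)·(-2.1667) + (-0.1667)·(-0.1667)) / 5 = 24.8333/5 = 4.9667
  S = [[4.5667, 1.0333],
 [1.0333, 4.9667]].

Step 3 — invert S. det(S) = 4.5667·4.9667 - (1.0333)² = 21.6133.
  S^{-1} = (1/det) · [[d, -b], [-b, a]] = [[0.2298, -0.0478],
 [-0.0478, 0.2113]].

Step 4 — quadratic form (x̄ - mu_0)^T · S^{-1} · (x̄ - mu_0):
  S^{-1} · (x̄ - mu_0) = (0.0972, -0.5907),
  (x̄ - mu_0)^T · [...] = (-0.1667)·(0.0972) + (-2.8333)·(-0.5907) = 1.6574.

Step 5 — scale by n: T² = 6 · 1.6574 = 9.9445.

T² ≈ 9.9445


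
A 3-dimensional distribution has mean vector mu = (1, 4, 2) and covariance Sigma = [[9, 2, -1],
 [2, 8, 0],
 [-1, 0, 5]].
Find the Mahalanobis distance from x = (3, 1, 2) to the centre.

Step 1 — centre the observation: (x - mu) = (2, -3, 0).

Step 2 — invert Sigma (cofactor / det for 3×3, or solve directly):
  Sigma^{-1} = [[0.1205, -0.0301, 0.0241],
 [-0.0301, 0.1325, -0.006],
 [0.0241, -0.006, 0.2048]].

Step 3 — form the quadratic (x - mu)^T · Sigma^{-1} · (x - mu):
  Sigma^{-1} · (x - mu) = (0.3313, -0.4578, 0.0663).
  (x - mu)^T · [Sigma^{-1} · (x - mu)] = (2)·(0.3313) + (-3)·(-0.4578) + (0)·(0.0663) = 2.0361.

Step 4 — take square root: d = √(2.0361) ≈ 1.4269.

d(x, mu) = √(2.0361) ≈ 1.4269


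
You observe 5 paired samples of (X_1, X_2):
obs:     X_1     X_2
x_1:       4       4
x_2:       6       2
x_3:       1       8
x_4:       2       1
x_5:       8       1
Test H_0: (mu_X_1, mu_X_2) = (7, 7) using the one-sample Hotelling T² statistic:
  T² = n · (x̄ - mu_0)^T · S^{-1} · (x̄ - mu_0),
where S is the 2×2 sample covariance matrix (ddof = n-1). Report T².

Step 1 — sample mean vector:
  mean(X_1) = (4 + 6 + 1 + 2 + 8) / 5 = 21/5 = 4.2
  mean(X_2) = (4 + 2 + 8 + 1 + 1) / 5 = 16/5 = 3.2
  x̄ = (4.2, 3.2),  deviation x̄ - mu_0 = (4.2, 3.2) - (7, 7) = (-2.8, -3.8).

Step 2 — sample covariance matrix, S[i,j] = (1/(n-1)) · Σ_k (x_{k,i} - mean_i) · (x_{k,j} - mean_j), divisor n-1 = 4:
  S[X_1,X_1] = ((-0.2)·(-0.2) + (1.8)·(1.8) + (-3.2)·(-3.2) + (-2.2)·(-2.2) + (3.8)·(3.8)) / 4 = 32.8/4 = 8.2
  S[X_1,X_2] = ((-0.2)·(0.8) + (1.8)·(-1.2) + (-3.2)·(4.8) + (-2.2)·(-2.2) + (3.8)·(-2.2)) / 4 = -21.2/4 = -5.3
  S[X_2,X_2] = ((0.8)·(0.8) + (-1.2)·(-1.2) + (4.8)·(4.8) + (-2.2)·(-2.2) + (-2.2)·(-2.2)) / 4 = 34.8/4 = 8.7
  S = [[8.2, -5.3],
 [-5.3, 8.7]].

Step 3 — invert S. det(S) = 8.2·8.7 - (-5.3)² = 43.25.
  S^{-1} = (1/det) · [[d, -b], [-b, a]] = [[0.2012, 0.1225],
 [0.1225, 0.1896]].

Step 4 — quadratic form (x̄ - mu_0)^T · S^{-1} · (x̄ - mu_0):
  S^{-1} · (x̄ - mu_0) = (-1.0289, -1.0636),
  (x̄ - mu_0)^T · [...] = (-2.8)·(-1.0289) + (-3.8)·(-1.0636) = 6.9225.

Step 5 — scale by n: T² = 5 · 6.9225 = 34.6127.

T² ≈ 34.6127


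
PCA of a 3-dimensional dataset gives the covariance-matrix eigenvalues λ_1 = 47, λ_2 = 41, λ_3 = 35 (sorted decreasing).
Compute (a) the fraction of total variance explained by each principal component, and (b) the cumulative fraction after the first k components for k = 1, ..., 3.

Step 1 — total variance = trace(Sigma) = Σ λ_i = 47 + 41 + 35 = 123.

Step 2 — fraction explained by component i = λ_i / Σ λ:
  PC1: 47/123 = 0.3821
  PC2: 41/123 = 0.3333
  PC3: 35/123 = 0.2846

Step 3 — cumulative fraction after k components = (λ_1 + ... + λ_k) / Σ λ:
  k = 1: 47/123 = 0.3821
  k = 2: (47 + 41)/123 = 88/123 = 0.7154
  k = 3: (47 + 41 + 35)/123 = 123/123 = 1

Summary (fraction, with percent):

explained: PC1 0.3821 (38.21%), PC2 0.3333 (33.33%), PC3 0.2846 (28.46%);  cumulative: 0.3821, 0.7154, 1


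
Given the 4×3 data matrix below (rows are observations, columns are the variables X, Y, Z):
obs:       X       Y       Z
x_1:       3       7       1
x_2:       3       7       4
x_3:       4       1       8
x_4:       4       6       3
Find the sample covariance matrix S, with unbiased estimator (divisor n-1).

Step 1 — column means:
  mean(X) = (3 + 3 + 4 + 4) / 4 = 14/4 = 3.5
  mean(Y) = (7 + 7 + 1 + 6) / 4 = 21/4 = 5.25
  mean(Z) = (1 + 4 + 8 + 3) / 4 = 16/4 = 4

Step 2 — sample covariance S[i,j] = (1/(n-1)) · Σ_k (x_{k,i} - mean_i) · (x_{k,j} - mean_j), with n-1 = 3.
  S[X,X] = ((-0.5)·(-0.5) + (-0.5)·(-0.5) + (0.5)·(0.5) + (0.5)·(0.5)) / 3 = 1/3 = 0.3333
  S[X,Y] = ((-0.5)·(1.75) + (-0.5)·(1.75) + (0.5)·(-4.25) + (0.5)·(0.75)) / 3 = -3.5/3 = -1.1667
  S[X,Z] = ((-0.5)·(-3) + (-0.5)·(0) + (0.5)·(4) + (0.5)·(-1)) / 3 = 3/3 = 1
  S[Y,Y] = ((1.75)·(1.75) + (1.75)·(1.75) + (-4.25)·(-4.25) + (0.75)·(0.75)) / 3 = 24.75/3 = 8.25
  S[Y,Z] = ((1.75)·(-3) + (1.75)·(0) + (-4.25)·(4) + (0.75)·(-1)) / 3 = -23/3 = -7.6667
  S[Z,Z] = ((-3)·(-3) + (0)·(0) + (4)·(4) + (-1)·(-1)) / 3 = 26/3 = 8.6667

S is symmetric (S[j,i] = S[i,j]). Assembling:

S = [[0.3333, -1.1667, 1],
 [-1.1667, 8.25, -7.6667],
 [1, -7.6667, 8.6667]]
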